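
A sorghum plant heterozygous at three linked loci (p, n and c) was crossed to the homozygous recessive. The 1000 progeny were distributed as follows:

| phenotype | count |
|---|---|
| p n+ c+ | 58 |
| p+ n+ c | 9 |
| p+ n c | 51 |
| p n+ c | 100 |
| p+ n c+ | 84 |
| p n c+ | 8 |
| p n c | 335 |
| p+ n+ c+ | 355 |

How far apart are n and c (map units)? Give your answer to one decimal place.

20.1 map units

The two most frequent reciprocal classes, p+ n+ c+ and p n c, are the parental types, so the F1 was p+ n+ c+ / p n c.
The two rarest classes, p+ n+ c and p n c+, are the double crossovers. Comparing them with the parentals, only the c allele has switched, so c is the middle locus and the order is n – c – p.
Crossovers in the n–c interval produce the single-crossover classes p+ n c+ and p n+ c (84 + 100 = 184) plus the double crossovers (17).
RF(n–c) = (184 + 17) / 1000 = 201/1000 = 0.2010 → 20.1 map units.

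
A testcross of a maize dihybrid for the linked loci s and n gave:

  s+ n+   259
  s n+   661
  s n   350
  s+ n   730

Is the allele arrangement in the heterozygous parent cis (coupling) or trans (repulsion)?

The two most frequent classes are s+ n (730) and s n+ (661); these are the parental (non-recombinant) types.
So the F1 carried s+ n on one chromosome and s n+ on the other — the recessive alleles are on opposite chromosomes (trans / repulsion).

trans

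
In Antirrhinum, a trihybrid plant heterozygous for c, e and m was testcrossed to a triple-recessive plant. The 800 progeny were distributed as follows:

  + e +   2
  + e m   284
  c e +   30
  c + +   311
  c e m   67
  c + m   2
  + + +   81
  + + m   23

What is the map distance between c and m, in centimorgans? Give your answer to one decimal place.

19.0 centimorgans

The two most frequent reciprocal classes, c + + and + e m, are the parental types, so the F1 was c + + / + e m.
The two rarest classes, c + m and + e +, are the double crossovers. Comparing them with the parentals, only the m allele has switched, so m is the middle locus and the order is e – m – c.
Crossovers in the m–c interval produce the single-crossover classes + + + and c e m (81 + 67 = 148) plus the double crossovers (4).
RF(m–c) = (148 + 4) / 800 = 152/800 = 0.1900 → 19.0 centimorgans.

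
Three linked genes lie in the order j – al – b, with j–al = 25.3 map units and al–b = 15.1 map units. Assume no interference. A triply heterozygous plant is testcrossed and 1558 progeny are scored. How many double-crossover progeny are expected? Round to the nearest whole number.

60

Map distances give recombination frequencies of 0.253 and 0.151 for the two intervals.
With no interference, expected double-crossover frequency = 0.253 × 0.151 = 0.03820.
Expected number = 0.03820 × 1558 = 59.52 ≈ 60.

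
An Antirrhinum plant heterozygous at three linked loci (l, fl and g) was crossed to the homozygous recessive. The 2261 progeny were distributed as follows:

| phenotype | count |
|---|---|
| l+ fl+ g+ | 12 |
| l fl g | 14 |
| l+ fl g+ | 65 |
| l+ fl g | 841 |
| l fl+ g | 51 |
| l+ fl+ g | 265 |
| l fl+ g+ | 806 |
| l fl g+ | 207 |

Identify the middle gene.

The two most frequent reciprocal classes, l fl+ g+ and l+ fl g, are the parental types, so the F1 was l fl+ g+ / l+ fl g.
The two rarest classes, l+ fl+ g+ and l fl g, are the double crossovers. Comparing them with the parentals, only the l allele has switched, so l is the middle locus and the order is fl – l – g.

l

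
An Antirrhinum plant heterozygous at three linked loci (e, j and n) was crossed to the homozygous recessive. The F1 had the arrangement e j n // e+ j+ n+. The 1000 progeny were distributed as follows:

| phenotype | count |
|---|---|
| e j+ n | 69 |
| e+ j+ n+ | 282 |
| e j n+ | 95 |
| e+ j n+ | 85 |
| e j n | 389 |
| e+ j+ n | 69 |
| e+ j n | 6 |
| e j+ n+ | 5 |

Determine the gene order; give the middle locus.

The two rarest classes, e+ j n and e j+ n+, are the double crossovers. Comparing them with the parentals, only the e allele has switched, so e is the middle locus and the order is n – e – j.

e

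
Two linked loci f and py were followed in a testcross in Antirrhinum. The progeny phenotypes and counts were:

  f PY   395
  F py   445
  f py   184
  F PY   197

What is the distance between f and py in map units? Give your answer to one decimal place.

31.2 map units

The two most frequent classes, F py (445) and f PY (395), are the parental types, so the F1 was F py / f PY.
The recombinant classes are F PY and f py: 197 + 184 = 381.
Recombination frequency = 381/1221 = 0.3120 ≈ 31.2%, i.e. 31.2 map units.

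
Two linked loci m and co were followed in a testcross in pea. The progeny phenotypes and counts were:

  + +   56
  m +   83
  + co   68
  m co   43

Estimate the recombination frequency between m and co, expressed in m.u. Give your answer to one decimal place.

39.6 m.u.

The two most frequent classes, + co (68) and m + (83), are the parental types, so the F1 was + co / m +.
The recombinant classes are + + and m co: 56 + 43 = 99.
Recombination frequency = 99/250 = 0.3960 ≈ 39.6%, i.e. 39.6 m.u.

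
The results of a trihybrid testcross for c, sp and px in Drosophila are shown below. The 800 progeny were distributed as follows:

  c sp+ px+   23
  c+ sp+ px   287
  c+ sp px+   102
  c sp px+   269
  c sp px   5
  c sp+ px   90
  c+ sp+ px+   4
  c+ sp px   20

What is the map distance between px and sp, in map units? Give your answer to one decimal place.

6.5 map units

The two most frequent reciprocal classes, c sp px+ and c+ sp+ px, are the parental types, so the F1 was c sp px+ / c+ sp+ px.
The two rarest classes, c sp px and c+ sp+ px+, are the double crossovers. Comparing them with the parentals, only the px allele has switched, so px is the middle locus and the order is c – px – sp.
Crossovers in the px–sp interval produce the single-crossover classes c sp+ px+ and c+ sp px (23 + 20 = 43) plus the double crossovers (9).
RF(px–sp) = (43 + 9) / 800 = 52/800 = 0.0650 → 6.5 map units.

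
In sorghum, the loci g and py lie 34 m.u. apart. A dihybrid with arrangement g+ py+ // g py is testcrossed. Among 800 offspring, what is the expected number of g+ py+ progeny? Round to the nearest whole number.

264

A map distance of 34 m.u. corresponds to a recombination frequency of 0.340.
The F1 is g+ py+ / g py, so g+ py+ is a parental gamete class with expected frequency (1 − r)/2 = 0.660/2 = 0.3300.
Expected number = 0.3300 × 800 = 264.00 ≈ 264.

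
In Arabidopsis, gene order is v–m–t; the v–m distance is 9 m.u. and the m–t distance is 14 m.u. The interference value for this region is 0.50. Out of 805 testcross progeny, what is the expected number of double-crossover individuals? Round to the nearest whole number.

5

Map distances give recombination frequencies of 0.090 and 0.140 for the two intervals.
With interference 0.50 (so coincidence = 0.50), expected double-crossover frequency = 0.090 × 0.140 × 0.50 = 0.00630.
Expected number = 0.00630 × 805 = 5.07 ≈ 5.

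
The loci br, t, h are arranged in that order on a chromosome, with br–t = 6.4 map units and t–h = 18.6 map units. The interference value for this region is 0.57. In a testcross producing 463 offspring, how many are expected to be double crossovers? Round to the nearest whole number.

Map distances give recombination frequencies of 0.064 and 0.186 for the two intervals.
With interference 0.57 (so coincidence = 0.43), expected double-crossover frequency = 0.064 × 0.186 × 0.43 = 0.00512.
Expected number = 0.00512 × 463 = 2.37 ≈ 2.

2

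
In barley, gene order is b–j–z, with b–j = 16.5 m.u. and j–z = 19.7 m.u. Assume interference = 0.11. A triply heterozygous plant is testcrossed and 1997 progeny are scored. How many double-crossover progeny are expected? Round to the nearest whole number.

58

Map distances give recombination frequencies of 0.165 and 0.197 for the two intervals.
With interference 0.11 (so coincidence = 0.89), expected double-crossover frequency = 0.165 × 0.197 × 0.89 = 0.02893.
Expected number = 0.02893 × 1997 = 57.77 ≈ 58.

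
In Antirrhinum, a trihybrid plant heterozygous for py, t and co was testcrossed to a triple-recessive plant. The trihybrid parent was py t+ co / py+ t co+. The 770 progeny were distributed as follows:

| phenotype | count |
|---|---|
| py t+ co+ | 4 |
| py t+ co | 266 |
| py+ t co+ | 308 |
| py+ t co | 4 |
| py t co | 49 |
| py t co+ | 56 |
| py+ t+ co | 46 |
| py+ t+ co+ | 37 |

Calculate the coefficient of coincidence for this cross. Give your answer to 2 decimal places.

The two rarest classes, py t+ co+ and py+ t co, are the double crossovers. Comparing them with the parentals, only the co allele has switched, so co is the middle locus and the order is t – co – py.
t–co: (86 + 8)/770 = 0.1221; co–py: (102 + 8)/770 = 0.1429.
Expected DCO frequency = 0.1221 × 0.1429 ≈ 0.01745; observed = 8/770 ≈ 0.01039.
Coefficient of coincidence = 0.01039/0.01745 ≈ 0.60.

0.60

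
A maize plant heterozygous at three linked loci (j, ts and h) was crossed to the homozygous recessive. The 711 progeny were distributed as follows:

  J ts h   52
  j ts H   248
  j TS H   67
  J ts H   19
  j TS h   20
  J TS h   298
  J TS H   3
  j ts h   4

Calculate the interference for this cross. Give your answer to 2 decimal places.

The two most frequent reciprocal classes, j ts H and J TS h, are the parental types, so the F1 was j ts H / J TS h.
The two rarest classes, j ts h and J TS H, are the double crossovers. Comparing them with the parentals, only the h allele has switched, so h is the middle locus and the order is ts – h – j.
ts–h: (119 + 7)/711 = 0.1772; h–j: (39 + 7)/711 = 0.0647.
Expected DCO frequency = 0.1772 × 0.0647 ≈ 0.01146; observed = 7/711 ≈ 0.00985.
Coefficient of coincidence = 0.00985/0.01146 ≈ 0.86; interference = 1 − 0.86 = 0.14.

0.14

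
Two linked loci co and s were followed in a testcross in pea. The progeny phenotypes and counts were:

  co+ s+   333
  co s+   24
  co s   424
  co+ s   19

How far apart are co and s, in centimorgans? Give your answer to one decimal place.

5.4 centimorgans

The two most frequent classes, co+ s+ (333) and co s (424), are the parental types, so the F1 was co+ s+ / co s.
The recombinant classes are co+ s and co s+: 19 + 24 = 43.
Recombination frequency = 43/800 = 0.0537 ≈ 5.4%, i.e. 5.4 centimorgans.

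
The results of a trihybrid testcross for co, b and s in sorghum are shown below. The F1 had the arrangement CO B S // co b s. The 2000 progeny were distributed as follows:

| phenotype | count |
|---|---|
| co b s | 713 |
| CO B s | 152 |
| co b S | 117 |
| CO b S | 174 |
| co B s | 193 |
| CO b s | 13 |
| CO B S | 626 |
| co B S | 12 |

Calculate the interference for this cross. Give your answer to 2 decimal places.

The two rarest classes, co B S and CO b s, are the double crossovers. Comparing them with the parentals, only the co allele has switched, so co is the middle locus and the order is s – co – b.
s–co: (269 + 25)/2000 = 0.1470; co–b: (367 + 25)/2000 = 0.1960.
Expected DCO frequency = 0.1470 × 0.1960 ≈ 0.02881; observed = 25/2000 ≈ 0.01250.
Coefficient of coincidence = 0.01250/0.02881 ≈ 0.43; interference = 1 − 0.43 = 0.57.

0.57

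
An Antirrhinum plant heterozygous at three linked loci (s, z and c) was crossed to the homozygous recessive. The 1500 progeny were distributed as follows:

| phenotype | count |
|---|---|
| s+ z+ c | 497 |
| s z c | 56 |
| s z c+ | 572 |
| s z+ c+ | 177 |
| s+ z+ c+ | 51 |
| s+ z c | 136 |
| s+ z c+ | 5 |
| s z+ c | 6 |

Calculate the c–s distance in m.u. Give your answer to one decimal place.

7.9 m.u.

The two most frequent reciprocal classes, s+ z+ c and s z c+, are the parental types, so the F1 was s+ z+ c / s z c+.
The two rarest classes, s z+ c and s+ z c+, are the double crossovers. Comparing them with the parentals, only the s allele has switched, so s is the middle locus and the order is z – s – c.
Crossovers in the s–c interval produce the single-crossover classes s+ z+ c+ and s z c (51 + 56 = 107) plus the double crossovers (11).
RF(s–c) = (107 + 11) / 1500 = 118/1500 = 0.0787 → 7.9 m.u.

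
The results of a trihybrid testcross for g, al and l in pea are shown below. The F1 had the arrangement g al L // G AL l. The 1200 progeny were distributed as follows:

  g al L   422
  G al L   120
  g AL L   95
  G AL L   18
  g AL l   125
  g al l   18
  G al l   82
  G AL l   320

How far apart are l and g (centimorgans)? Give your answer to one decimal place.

The two rarest classes, g al l and G AL L, are the double crossovers. Comparing them with the parentals, only the l allele has switched, so l is the middle locus and the order is g – l – al.
Crossovers in the g–l interval produce the single-crossover classes G al L and g AL l (120 + 125 = 245) plus the double crossovers (36).
RF(g–l) = (245 + 36) / 1200 = 281/1200 = 0.2342 → 23.4 centimorgans.

23.4 centimorgans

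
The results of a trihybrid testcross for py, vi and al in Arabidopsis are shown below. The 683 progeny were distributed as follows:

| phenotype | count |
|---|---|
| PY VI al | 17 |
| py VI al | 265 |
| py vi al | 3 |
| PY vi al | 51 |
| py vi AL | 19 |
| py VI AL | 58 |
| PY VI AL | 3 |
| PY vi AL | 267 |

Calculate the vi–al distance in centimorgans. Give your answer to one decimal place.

16.8 centimorgans

The two most frequent reciprocal classes, PY vi AL and py VI al, are the parental types, so the F1 was PY vi AL / py VI al.
The two rarest classes, PY VI AL and py vi al, are the double crossovers. Comparing them with the parentals, only the vi allele has switched, so vi is the middle locus and the order is al – vi – py.
Crossovers in the al–vi interval produce the single-crossover classes PY vi al and py VI AL (51 + 58 = 109) plus the double crossovers (6).
RF(al–vi) = (109 + 6) / 683 = 115/683 = 0.1684 → 16.8 centimorgans.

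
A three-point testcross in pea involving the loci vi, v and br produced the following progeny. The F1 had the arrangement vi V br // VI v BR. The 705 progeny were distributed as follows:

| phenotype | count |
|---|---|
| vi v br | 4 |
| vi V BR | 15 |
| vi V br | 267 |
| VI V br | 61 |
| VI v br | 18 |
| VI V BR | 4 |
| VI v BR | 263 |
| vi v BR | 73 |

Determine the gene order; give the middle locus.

The two rarest classes, vi v br and VI V BR, are the double crossovers. Comparing them with the parentals, only the v allele has switched, so v is the middle locus and the order is vi – v – br.

v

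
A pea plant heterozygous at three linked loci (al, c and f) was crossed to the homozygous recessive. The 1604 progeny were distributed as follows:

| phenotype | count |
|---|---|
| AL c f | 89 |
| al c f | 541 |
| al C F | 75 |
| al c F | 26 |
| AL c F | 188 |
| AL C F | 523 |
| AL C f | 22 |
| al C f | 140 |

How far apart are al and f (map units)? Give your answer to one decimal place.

13.2 map units

The two most frequent reciprocal classes, al c f and AL C F, are the parental types, so the F1 was al c f / AL C F.
The two rarest classes, al c F and AL C f, are the double crossovers. Comparing them with the parentals, only the f allele has switched, so f is the middle locus and the order is c – f – al.
Crossovers in the f–al interval produce the single-crossover classes AL c f and al C F (89 + 75 = 164) plus the double crossovers (48).
RF(f–al) = (164 + 48) / 1604 = 212/1604 = 0.1322 → 13.2 map units.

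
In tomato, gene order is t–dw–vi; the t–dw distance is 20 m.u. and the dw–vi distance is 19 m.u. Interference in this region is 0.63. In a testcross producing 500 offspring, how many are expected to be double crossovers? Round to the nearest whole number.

Map distances give recombination frequencies of 0.200 and 0.190 for the two intervals.
With interference 0.63 (so coincidence = 0.37), expected double-crossover frequency = 0.200 × 0.190 × 0.37 = 0.01406.
Expected number = 0.01406 × 500 = 7.03 ≈ 7.

7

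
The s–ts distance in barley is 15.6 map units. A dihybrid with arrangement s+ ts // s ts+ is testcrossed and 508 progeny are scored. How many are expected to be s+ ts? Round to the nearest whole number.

A map distance of 15.6 map units corresponds to a recombination frequency of 0.156.
The F1 is s+ ts / s ts+, so s+ ts is a parental gamete class with expected frequency (1 − r)/2 = 0.844/2 = 0.4220.
Expected number = 0.4220 × 508 = 214.38 ≈ 214.

214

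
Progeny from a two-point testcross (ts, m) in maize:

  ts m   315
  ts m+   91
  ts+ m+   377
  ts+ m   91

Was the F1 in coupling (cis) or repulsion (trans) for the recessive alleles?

The two most frequent classes are ts+ m+ (377) and ts m (315); these are the parental (non-recombinant) types.
So the F1 carried ts+ m+ on one chromosome and ts m on the other — the recessive alleles are on the same chromosome (cis / coupling).

cis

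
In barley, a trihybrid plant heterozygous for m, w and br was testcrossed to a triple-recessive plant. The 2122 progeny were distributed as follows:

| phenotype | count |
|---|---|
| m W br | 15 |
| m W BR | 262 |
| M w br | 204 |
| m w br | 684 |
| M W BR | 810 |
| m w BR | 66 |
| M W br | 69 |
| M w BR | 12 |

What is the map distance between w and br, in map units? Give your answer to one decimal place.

7.6 map units

The two most frequent reciprocal classes, m w br and M W BR, are the parental types, so the F1 was m w br / M W BR.
The two rarest classes, m W br and M w BR, are the double crossovers. Comparing them with the parentals, only the w allele has switched, so w is the middle locus and the order is br – w – m.
Crossovers in the br–w interval produce the single-crossover classes m w BR and M W br (66 + 69 = 135) plus the double crossovers (27).
RF(br–w) = (135 + 27) / 2122 = 162/2122 = 0.0763 → 7.6 map units.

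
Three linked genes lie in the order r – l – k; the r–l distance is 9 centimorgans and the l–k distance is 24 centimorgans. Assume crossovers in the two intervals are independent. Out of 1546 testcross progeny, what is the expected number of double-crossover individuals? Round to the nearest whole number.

Map distances give recombination frequencies of 0.090 and 0.240 for the two intervals.
With no interference, expected double-crossover frequency = 0.090 × 0.240 = 0.02160.
Expected number = 0.02160 × 1546 = 33.39 ≈ 33.

33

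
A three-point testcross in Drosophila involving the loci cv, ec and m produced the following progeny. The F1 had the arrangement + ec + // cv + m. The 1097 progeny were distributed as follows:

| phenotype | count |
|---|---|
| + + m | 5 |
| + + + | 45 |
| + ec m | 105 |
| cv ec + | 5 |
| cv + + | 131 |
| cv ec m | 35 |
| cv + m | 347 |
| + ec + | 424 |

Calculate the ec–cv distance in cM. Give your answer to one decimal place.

8.2 cM

The two rarest classes, cv ec + and + + m, are the double crossovers. Comparing them with the parentals, only the cv allele has switched, so cv is the middle locus and the order is ec – cv – m.
Crossovers in the ec–cv interval produce the single-crossover classes + + + and cv ec m (45 + 35 = 80) plus the double crossovers (10).
RF(ec–cv) = (80 + 10) / 1097 = 90/1097 = 0.0820 → 8.2 cM.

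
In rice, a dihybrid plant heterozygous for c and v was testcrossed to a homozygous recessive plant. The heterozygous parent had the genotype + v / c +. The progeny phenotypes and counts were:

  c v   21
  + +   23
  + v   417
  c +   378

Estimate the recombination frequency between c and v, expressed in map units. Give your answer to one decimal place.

The recombinant classes are + + and c v: 23 + 21 = 44.
Recombination frequency = 44/839 = 0.0524 ≈ 5.2%, i.e. 5.2 map units.

5.2 map units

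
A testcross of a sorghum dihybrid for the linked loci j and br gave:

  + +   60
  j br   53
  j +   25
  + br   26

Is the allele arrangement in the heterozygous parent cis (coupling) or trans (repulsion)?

cis

The two most frequent classes are + + (60) and j br (53); these are the parental (non-recombinant) types.
So the F1 carried + + on one chromosome and j br on the other — the recessive alleles are on the same chromosome (cis / coupling).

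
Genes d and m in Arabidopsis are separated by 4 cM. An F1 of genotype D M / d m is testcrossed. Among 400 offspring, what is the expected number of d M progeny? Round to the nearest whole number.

8

A map distance of 4 cM corresponds to a recombination frequency of 0.040.
The F1 is D M / d m, so d M is a recombinant gamete class with expected frequency r/2 = 0.040/2 = 0.0200.
Expected number = 0.0200 × 400 = 8.00 ≈ 8.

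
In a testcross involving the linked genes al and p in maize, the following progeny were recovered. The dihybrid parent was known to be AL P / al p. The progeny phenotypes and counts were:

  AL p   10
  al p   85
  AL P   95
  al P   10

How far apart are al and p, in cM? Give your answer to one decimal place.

10.0 cM

The recombinant classes are AL p and al P: 10 + 10 = 20.
Recombination frequency = 20/200 = 0.1000 ≈ 10.0%, i.e. 10.0 cM.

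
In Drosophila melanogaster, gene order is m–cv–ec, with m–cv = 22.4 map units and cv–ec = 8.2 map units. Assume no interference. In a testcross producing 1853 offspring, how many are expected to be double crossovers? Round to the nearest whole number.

Map distances give recombination frequencies of 0.224 and 0.082 for the two intervals.
With no interference, expected double-crossover frequency = 0.224 × 0.082 = 0.01837.
Expected number = 0.01837 × 1853 = 34.04 ≈ 34.

34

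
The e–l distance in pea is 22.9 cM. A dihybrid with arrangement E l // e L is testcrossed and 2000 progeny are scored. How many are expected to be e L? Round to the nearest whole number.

A map distance of 22.9 cM corresponds to a recombination frequency of 0.229.
The F1 is E l / e L, so e L is a parental gamete class with expected frequency (1 − r)/2 = 0.771/2 = 0.3855.
Expected number = 0.3855 × 2000 = 771.00 ≈ 771.

771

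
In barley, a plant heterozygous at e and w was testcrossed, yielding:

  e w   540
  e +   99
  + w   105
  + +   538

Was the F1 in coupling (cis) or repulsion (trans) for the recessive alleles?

cis

The two most frequent classes are + + (538) and e w (540); these are the parental (non-recombinant) types.
So the F1 carried + + on one chromosome and e w on the other — the recessive alleles are on the same chromosome (cis / coupling).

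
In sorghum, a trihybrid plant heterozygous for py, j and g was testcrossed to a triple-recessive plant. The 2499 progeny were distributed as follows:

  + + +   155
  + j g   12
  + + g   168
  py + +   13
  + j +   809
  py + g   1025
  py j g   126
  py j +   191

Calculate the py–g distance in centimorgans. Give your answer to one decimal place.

The two most frequent reciprocal classes, py + g and + j +, are the parental types, so the F1 was py + g / + j +.
The two rarest classes, py + + and + j g, are the double crossovers. Comparing them with the parentals, only the g allele has switched, so g is the middle locus and the order is py – g – j.
Crossovers in the py–g interval produce the single-crossover classes + + g and py j + (168 + 191 = 359) plus the double crossovers (25).
RF(py–g) = (359 + 25) / 2499 = 384/2499 = 0.1537 → 15.4 centimorgans.

15.4 centimorgans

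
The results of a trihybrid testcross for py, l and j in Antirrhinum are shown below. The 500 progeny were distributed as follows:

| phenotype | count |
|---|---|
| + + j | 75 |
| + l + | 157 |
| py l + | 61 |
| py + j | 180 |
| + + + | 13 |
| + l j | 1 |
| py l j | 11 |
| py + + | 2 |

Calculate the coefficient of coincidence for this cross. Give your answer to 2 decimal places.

0.40

The two most frequent reciprocal classes, + l + and py + j, are the parental types, so the F1 was + l + / py + j.
The two rarest classes, + l j and py + +, are the double crossovers. Comparing them with the parentals, only the j allele has switched, so j is the middle locus and the order is py – j – l.
py–j: (136 + 3)/500 = 0.2780; j–l: (24 + 3)/500 = 0.0540.
Expected DCO frequency = 0.2780 × 0.0540 ≈ 0.01501; observed = 3/500 ≈ 0.00600.
Coefficient of coincidence = 0.00600/0.01501 ≈ 0.40.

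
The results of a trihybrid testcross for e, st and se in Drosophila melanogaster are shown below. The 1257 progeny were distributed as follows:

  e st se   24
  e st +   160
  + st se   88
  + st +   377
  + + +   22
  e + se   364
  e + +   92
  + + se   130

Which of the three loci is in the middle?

The two most frequent reciprocal classes, e + se and + st +, are the parental types, so the F1 was e + se / + st +.
The two rarest classes, e st se and + + +, are the double crossovers. Comparing them with the parentals, only the st allele has switched, so st is the middle locus and the order is se – st – e.

st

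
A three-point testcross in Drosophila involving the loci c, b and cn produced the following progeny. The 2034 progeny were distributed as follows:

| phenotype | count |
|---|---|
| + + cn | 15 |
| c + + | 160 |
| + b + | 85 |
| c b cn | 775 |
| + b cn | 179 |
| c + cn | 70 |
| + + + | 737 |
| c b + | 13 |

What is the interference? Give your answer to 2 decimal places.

The two most frequent reciprocal classes, c b cn and + + +, are the parental types, so the F1 was c b cn / + + +.
The two rarest classes, c b + and + + cn, are the double crossovers. Comparing them with the parentals, only the cn allele has switched, so cn is the middle locus and the order is c – cn – b.
c–cn: (339 + 28)/2034 = 0.1804; cn–b: (155 + 28)/2034 = 0.0900.
Expected DCO frequency = 0.1804 × 0.0900 ≈ 0.01624; observed = 28/2034 ≈ 0.01377.
Coefficient of coincidence = 0.01377/0.01624 ≈ 0.85; interference = 1 − 0.85 = 0.15.

0.15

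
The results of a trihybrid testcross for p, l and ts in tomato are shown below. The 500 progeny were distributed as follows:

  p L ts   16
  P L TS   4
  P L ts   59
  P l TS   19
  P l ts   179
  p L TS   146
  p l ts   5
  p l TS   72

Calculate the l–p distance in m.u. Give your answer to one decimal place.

The two most frequent reciprocal classes, P l ts and p L TS, are the parental types, so the F1 was P l ts / p L TS.
The two rarest classes, p l ts and P L TS, are the double crossovers. Comparing them with the parentals, only the p allele has switched, so p is the middle locus and the order is l – p – ts.
Crossovers in the l–p interval produce the single-crossover classes P L ts and p l TS (59 + 72 = 131) plus the double crossovers (9).
RF(l–p) = (131 + 9) / 500 = 140/500 = 0.2800 → 28.0 m.u.

28.0 m.u.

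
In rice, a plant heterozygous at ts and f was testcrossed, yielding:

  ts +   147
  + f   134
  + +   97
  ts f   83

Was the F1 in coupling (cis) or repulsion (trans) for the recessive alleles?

The two most frequent classes are + f (134) and ts + (147); these are the parental (non-recombinant) types.
So the F1 carried + f on one chromosome and ts + on the other — the recessive alleles are on opposite chromosomes (trans / repulsion).

trans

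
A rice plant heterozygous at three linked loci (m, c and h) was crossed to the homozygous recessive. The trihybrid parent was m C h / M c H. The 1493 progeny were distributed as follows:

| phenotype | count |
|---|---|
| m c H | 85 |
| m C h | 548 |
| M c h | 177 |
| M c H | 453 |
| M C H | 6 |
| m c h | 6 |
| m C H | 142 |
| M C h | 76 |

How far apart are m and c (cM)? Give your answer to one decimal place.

11.6 cM

The two rarest classes, m c h and M C H, are the double crossovers. Comparing them with the parentals, only the c allele has switched, so c is the middle locus and the order is h – c – m.
Crossovers in the c–m interval produce the single-crossover classes M C h and m c H (76 + 85 = 161) plus the double crossovers (12).
RF(c–m) = (161 + 12) / 1493 = 173/1493 = 0.1159 → 11.6 cM.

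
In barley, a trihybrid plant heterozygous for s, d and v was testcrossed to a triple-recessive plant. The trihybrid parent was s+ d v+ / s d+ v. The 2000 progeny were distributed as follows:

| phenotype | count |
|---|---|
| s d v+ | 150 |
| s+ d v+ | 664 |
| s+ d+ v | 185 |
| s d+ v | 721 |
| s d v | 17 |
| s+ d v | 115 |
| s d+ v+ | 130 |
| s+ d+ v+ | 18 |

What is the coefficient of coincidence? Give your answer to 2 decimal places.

The two rarest classes, s+ d+ v+ and s d v, are the double crossovers. Comparing them with the parentals, only the d allele has switched, so d is the middle locus and the order is v – d – s.
v–d: (245 + 35)/2000 = 0.1400; d–s: (335 + 35)/2000 = 0.1850.
Expected DCO frequency = 0.1400 × 0.1850 ≈ 0.02590; observed = 35/2000 ≈ 0.01750.
Coefficient of coincidence = 0.01750/0.02590 ≈ 0.68.

0.68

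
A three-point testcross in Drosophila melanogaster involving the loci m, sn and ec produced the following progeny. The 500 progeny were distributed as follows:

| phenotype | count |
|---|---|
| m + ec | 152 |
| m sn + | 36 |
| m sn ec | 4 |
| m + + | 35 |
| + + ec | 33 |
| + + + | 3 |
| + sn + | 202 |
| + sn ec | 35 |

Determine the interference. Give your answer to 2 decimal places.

0.40

The two most frequent reciprocal classes, m + ec and + sn +, are the parental types, so the F1 was m + ec / + sn +.
The two rarest classes, m sn ec and + + +, are the double crossovers. Comparing them with the parentals, only the sn allele has switched, so sn is the middle locus and the order is ec – sn – m.
ec–sn: (70 + 7)/500 = 0.1540; sn–m: (69 + 7)/500 = 0.1520.
Expected DCO frequency = 0.1540 × 0.1520 ≈ 0.02341; observed = 7/500 ≈ 0.01400.
Coefficient of coincidence = 0.01400/0.02341 ≈ 0.60; interference = 1 − 0.60 = 0.40.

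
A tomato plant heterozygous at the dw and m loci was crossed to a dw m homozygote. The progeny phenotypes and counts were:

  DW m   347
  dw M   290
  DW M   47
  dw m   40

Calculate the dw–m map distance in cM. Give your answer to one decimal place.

12.0 cM

The two most frequent classes, DW m (347) and dw M (290), are the parental types, so the F1 was DW m / dw M.
The recombinant classes are DW M and dw m: 47 + 40 = 87.
Recombination frequency = 87/724 = 0.1202 ≈ 12.0%, i.e. 12.0 cM.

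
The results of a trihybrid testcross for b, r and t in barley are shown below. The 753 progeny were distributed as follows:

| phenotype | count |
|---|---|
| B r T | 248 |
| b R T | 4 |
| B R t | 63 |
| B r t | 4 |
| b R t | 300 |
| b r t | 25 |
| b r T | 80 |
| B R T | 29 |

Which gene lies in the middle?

t

The two most frequent reciprocal classes, b R t and B r T, are the parental types, so the F1 was b R t / B r T.
The two rarest classes, b R T and B r t, are the double crossovers. Comparing them with the parentals, only the t allele has switched, so t is the middle locus and the order is b – t – r.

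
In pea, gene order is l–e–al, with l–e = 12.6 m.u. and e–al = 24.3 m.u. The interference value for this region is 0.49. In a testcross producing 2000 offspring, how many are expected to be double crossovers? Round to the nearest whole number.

31

Map distances give recombination frequencies of 0.126 and 0.243 for the two intervals.
With interference 0.49 (so coincidence = 0.51), expected double-crossover frequency = 0.126 × 0.243 × 0.51 = 0.01562.
Expected number = 0.01562 × 2000 = 31.23 ≈ 31.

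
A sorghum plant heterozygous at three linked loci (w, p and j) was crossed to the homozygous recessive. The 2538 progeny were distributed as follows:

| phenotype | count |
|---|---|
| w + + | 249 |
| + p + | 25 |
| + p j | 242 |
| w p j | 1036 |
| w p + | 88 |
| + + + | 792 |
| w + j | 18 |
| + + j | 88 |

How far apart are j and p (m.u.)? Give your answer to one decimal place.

8.6 m.u.

The two most frequent reciprocal classes, w p j and + + +, are the parental types, so the F1 was w p j / + + +.
The two rarest classes, w + j and + p +, are the double crossovers. Comparing them with the parentals, only the p allele has switched, so p is the middle locus and the order is w – p – j.
Crossovers in the p–j interval produce the single-crossover classes w p + and + + j (88 + 88 = 176) plus the double crossovers (43).
RF(p–j) = (176 + 43) / 2538 = 219/2538 = 0.0863 → 8.6 m.u.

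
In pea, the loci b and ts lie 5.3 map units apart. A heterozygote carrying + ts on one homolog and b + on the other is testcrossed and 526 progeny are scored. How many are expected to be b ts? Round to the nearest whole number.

A map distance of 5.3 map units corresponds to a recombination frequency of 0.053.
The F1 is + ts / b +, so b ts is a recombinant gamete class with expected frequency r/2 = 0.053/2 = 0.0265.
Expected number = 0.0265 × 526 = 13.94 ≈ 14.

14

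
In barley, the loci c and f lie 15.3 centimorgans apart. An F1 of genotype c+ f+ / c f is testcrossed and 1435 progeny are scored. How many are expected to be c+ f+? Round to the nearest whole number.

A map distance of 15.3 centimorgans corresponds to a recombination frequency of 0.153.
The F1 is c+ f+ / c f, so c+ f+ is a parental gamete class with expected frequency (1 − r)/2 = 0.847/2 = 0.4235.
Expected number = 0.4235 × 1435 = 607.72 ≈ 608.

608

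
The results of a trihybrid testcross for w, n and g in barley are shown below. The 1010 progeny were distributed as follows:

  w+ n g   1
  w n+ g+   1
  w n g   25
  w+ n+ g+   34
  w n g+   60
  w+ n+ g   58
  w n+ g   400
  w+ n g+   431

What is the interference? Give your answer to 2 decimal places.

The two most frequent reciprocal classes, w n+ g and w+ n g+, are the parental types, so the F1 was w n+ g / w+ n g+.
The two rarest classes, w n+ g+ and w+ n g, are the double crossovers. Comparing them with the parentals, only the g allele has switched, so g is the middle locus and the order is n – g – w.
n–g: (59 + 2)/1010 = 0.0604; g–w: (118 + 2)/1010 = 0.1188.
Expected DCO frequency = 0.0604 × 0.1188 ≈ 0.00718; observed = 2/1010 ≈ 0.00198.
Coefficient of coincidence = 0.00198/0.00718 ≈ 0.28; interference = 1 − 0.28 = 0.72.

0.72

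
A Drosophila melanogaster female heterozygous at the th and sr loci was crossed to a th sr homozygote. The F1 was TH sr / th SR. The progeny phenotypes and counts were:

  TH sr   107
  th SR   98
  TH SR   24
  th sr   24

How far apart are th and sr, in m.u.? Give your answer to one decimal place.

19.0 m.u.

The recombinant classes are TH SR and th sr: 24 + 24 = 48.
Recombination frequency = 48/253 = 0.1897 ≈ 19.0%, i.e. 19.0 m.u.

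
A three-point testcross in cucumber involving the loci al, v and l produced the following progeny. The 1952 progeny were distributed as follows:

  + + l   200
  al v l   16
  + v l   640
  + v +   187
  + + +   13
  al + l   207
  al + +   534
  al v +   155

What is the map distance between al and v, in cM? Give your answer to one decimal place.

The two most frequent reciprocal classes, al + + and + v l, are the parental types, so the F1 was al + + / + v l.
The two rarest classes, + + + and al v l, are the double crossovers. Comparing them with the parentals, only the al allele has switched, so al is the middle locus and the order is l – al – v.
Crossovers in the al–v interval produce the single-crossover classes al v + and + + l (155 + 200 = 355) plus the double crossovers (29).
RF(al–v) = (355 + 29) / 1952 = 384/1952 = 0.1967 → 19.7 cM.

19.7 cM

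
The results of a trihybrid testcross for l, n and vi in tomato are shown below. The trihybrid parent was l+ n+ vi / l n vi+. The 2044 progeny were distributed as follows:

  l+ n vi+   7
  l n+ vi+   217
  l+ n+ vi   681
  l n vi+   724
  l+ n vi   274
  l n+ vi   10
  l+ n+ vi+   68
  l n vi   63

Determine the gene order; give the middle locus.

The two rarest classes, l n+ vi and l+ n vi+, are the double crossovers. Comparing them with the parentals, only the l allele has switched, so l is the middle locus and the order is vi – l – n.

l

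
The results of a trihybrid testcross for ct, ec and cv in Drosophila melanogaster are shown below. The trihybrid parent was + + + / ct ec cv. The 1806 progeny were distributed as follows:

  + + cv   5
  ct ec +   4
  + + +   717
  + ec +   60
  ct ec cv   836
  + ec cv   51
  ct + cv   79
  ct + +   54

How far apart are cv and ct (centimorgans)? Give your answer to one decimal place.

The two rarest classes, + + cv and ct ec +, are the double crossovers. Comparing them with the parentals, only the cv allele has switched, so cv is the middle locus and the order is ct – cv – ec.
Crossovers in the ct–cv interval produce the single-crossover classes ct + + and + ec cv (54 + 51 = 105) plus the double crossovers (9).
RF(ct–cv) = (105 + 9) / 1806 = 114/1806 = 0.0631 → 6.3 centimorgans.

6.3 centimorgans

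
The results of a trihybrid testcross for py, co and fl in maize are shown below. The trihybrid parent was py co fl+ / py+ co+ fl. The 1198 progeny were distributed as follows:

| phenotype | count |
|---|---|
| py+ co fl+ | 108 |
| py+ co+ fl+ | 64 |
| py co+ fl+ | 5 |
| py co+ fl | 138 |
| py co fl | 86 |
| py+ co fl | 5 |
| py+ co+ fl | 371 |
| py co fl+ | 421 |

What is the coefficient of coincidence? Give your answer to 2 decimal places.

0.29

The two rarest classes, py co+ fl+ and py+ co fl, are the double crossovers. Comparing them with the parentals, only the co allele has switched, so co is the middle locus and the order is fl – co – py.
fl–co: (150 + 10)/1198 = 0.1336; co–py: (246 + 10)/1198 = 0.2137.
Expected DCO frequency = 0.1336 × 0.2137 ≈ 0.02855; observed = 10/1198 ≈ 0.00835.
Coefficient of coincidence = 0.00835/0.02855 ≈ 0.29.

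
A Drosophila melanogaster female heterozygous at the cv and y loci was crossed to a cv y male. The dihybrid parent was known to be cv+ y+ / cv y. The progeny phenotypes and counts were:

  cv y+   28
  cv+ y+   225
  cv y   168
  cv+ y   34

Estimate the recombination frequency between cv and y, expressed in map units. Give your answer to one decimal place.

13.6 map units

The recombinant classes are cv+ y and cv y+: 34 + 28 = 62.
Recombination frequency = 62/455 = 0.1363 ≈ 13.6%, i.e. 13.6 map units.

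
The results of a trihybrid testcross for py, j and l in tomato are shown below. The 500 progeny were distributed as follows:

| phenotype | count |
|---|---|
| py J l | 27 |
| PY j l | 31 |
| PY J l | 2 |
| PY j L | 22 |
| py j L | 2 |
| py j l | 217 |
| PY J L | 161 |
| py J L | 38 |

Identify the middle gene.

The two most frequent reciprocal classes, PY J L and py j l, are the parental types, so the F1 was PY J L / py j l.
The two rarest classes, PY J l and py j L, are the double crossovers. Comparing them with the parentals, only the l allele has switched, so l is the middle locus and the order is j – l – py.

l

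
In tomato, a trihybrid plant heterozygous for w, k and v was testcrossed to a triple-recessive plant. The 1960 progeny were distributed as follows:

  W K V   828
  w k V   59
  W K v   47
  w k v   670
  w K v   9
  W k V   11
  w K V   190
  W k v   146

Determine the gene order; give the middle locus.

The two most frequent reciprocal classes, W K V and w k v, are the parental types, so the F1 was W K V / w k v.
The two rarest classes, W k V and w K v, are the double crossovers. Comparing them with the parentals, only the k allele has switched, so k is the middle locus and the order is v – k – w.

k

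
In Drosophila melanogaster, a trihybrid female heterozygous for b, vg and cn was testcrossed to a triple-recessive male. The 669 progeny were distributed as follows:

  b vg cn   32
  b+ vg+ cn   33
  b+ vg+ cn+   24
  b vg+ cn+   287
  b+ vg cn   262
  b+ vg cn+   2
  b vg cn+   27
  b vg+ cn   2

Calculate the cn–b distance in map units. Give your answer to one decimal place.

The two most frequent reciprocal classes, b vg+ cn+ and b+ vg cn, are the parental types, so the F1 was b vg+ cn+ / b+ vg cn.
The two rarest classes, b vg+ cn and b+ vg cn+, are the double crossovers. Comparing them with the parentals, only the cn allele has switched, so cn is the middle locus and the order is vg – cn – b.
Crossovers in the cn–b interval produce the single-crossover classes b+ vg+ cn+ and b vg cn (24 + 32 = 56) plus the double crossovers (4).
RF(cn–b) = (56 + 4) / 669 = 60/669 = 0.0897 → 9.0 map units.

9.0 map units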